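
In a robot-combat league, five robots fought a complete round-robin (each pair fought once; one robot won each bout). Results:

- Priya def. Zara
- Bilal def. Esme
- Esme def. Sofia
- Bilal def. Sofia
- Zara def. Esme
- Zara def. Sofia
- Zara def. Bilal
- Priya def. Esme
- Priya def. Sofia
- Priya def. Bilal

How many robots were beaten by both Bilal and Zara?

2

Bilal beat: Sofia, Esme.
Zara beat: Sofia, Bilal, Esme.
Both beat: Sofia, Esme — 2.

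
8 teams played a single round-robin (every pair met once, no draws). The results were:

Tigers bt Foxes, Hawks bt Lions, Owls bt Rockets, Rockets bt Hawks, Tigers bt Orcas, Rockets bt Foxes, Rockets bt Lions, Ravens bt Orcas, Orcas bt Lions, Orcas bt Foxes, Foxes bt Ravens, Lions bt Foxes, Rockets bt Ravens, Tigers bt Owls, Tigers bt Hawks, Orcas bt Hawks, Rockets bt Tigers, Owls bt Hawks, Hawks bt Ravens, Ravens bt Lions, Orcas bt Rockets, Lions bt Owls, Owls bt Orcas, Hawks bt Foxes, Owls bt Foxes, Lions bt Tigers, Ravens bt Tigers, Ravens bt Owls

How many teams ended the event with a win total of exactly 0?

0

Win totals: Tigers 4, Foxes 1, Orcas 4, Ravens 4, Lions 3, Hawks 3, Owls 4, Rockets 5.
No team has exactly 0 wins.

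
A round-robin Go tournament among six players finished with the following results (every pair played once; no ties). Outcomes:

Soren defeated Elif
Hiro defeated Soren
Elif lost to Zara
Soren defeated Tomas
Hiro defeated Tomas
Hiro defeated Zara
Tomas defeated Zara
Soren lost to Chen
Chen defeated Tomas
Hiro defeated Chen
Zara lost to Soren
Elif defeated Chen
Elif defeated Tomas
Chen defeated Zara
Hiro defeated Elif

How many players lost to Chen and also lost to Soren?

2

Chen beat: Zara, Soren, Tomas.
Soren beat: Zara, Tomas, Elif.
Both beat: Zara, Tomas — 2.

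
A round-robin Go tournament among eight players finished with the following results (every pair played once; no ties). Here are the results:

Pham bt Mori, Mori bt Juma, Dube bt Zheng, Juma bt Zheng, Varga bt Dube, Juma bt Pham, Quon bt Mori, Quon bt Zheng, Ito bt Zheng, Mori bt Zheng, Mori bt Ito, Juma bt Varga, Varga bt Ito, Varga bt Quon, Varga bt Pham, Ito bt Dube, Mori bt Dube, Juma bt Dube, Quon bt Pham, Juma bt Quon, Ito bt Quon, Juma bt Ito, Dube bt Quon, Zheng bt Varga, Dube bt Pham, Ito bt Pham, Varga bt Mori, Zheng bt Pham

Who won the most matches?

Win totals: Ito 4, Varga 5, Quon 3, Pham 1, Zheng 2, Mori 4, Juma 6, Dube 3.
Juma leads with 6 wins (next highest: 5).

Juma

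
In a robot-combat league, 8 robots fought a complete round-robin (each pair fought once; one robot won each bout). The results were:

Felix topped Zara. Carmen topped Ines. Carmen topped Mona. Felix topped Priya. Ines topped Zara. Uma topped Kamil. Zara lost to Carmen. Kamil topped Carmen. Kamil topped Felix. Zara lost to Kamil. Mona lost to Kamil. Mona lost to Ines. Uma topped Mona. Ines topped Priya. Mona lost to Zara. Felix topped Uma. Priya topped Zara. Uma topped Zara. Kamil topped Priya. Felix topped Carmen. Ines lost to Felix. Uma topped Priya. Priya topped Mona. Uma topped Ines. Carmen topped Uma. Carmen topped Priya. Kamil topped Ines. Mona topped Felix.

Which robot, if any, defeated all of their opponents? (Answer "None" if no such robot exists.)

None

Highest win total is Kamil with 6 (out of 7 possible).
Kamil lost to Uma, so no robot went undefeated.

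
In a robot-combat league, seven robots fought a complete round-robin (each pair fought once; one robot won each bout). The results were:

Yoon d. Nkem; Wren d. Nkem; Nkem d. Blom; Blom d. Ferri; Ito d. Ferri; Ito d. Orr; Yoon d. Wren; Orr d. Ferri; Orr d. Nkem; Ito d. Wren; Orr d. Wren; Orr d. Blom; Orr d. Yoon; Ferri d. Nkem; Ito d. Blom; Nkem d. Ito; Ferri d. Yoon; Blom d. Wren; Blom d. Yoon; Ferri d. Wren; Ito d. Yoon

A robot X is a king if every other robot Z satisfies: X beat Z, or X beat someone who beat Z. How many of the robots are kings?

3

Wren cannot reach Orr, Ferri, Yoon in two steps.
Orr reaches everyone (king).
Ferri cannot reach Orr in two steps.
Blom cannot reach Orr, Ito in two steps.
Nkem reaches everyone (king).
Yoon cannot reach Orr, Ferri in two steps.
Ito reaches everyone (king).
Kings: Orr, Nkem, Ito — 3.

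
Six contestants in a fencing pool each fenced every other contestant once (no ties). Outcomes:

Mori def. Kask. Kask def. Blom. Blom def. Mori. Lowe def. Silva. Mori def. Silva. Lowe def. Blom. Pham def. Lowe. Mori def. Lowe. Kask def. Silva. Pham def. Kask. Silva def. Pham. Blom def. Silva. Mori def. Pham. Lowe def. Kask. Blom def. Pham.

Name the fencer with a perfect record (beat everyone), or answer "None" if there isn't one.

Highest win total is Mori with 4 (out of 5 possible).
Mori lost to Blom, so no fencer went undefeated.

None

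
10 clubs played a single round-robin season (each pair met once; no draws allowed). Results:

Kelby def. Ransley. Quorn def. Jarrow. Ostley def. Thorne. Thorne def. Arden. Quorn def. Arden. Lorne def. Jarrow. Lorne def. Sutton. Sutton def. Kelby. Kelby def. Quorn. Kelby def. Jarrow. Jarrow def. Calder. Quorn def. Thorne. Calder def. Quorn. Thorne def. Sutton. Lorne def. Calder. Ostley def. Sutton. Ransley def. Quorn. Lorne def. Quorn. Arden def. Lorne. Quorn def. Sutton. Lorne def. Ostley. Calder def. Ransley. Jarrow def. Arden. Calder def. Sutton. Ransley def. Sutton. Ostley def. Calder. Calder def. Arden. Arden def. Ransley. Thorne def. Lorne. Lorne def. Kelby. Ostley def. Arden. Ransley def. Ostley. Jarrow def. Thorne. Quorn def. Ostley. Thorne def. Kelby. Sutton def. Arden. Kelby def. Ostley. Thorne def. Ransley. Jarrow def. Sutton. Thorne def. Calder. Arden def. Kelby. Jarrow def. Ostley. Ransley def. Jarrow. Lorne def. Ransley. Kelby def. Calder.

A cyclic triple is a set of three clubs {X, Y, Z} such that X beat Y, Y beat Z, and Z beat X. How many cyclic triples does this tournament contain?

32

Win totals: Ostley 4, Thorne 6, Lorne 7, Kelby 5, Ransley 4, Calder 4, Sutton 2, Quorn 5, Arden 3, Jarrow 5.
A club with w wins dominates both others in C(w,2) triples; summing gives 6 + 15 + 21 + 10 + 6 + 6 + 1 + 10 + 3 + 10 = 88 transitive triples.
Total triples C(10,3) = 120, so cyclic triples = 120 − 88 = 32.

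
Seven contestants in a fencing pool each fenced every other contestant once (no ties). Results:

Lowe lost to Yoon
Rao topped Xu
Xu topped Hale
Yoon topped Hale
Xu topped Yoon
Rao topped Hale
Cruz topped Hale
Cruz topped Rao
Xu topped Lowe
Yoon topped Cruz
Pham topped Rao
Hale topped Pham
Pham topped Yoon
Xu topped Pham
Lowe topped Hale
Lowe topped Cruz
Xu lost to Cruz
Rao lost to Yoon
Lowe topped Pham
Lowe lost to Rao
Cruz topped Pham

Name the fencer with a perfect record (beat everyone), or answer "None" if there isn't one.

None

Highest win total is Yoon with 4 (out of 6 possible).
Yoon lost to Xu, Pham, so no fencer went undefeated.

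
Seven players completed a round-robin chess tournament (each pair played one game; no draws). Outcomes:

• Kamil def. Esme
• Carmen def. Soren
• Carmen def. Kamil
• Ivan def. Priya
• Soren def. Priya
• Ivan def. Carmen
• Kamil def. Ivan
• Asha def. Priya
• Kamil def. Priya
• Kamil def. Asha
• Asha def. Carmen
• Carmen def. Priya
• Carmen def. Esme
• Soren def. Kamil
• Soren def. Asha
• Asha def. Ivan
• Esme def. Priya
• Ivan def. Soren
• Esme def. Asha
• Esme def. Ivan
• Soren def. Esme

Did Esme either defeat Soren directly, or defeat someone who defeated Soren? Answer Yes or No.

Esme did not beat Soren directly.
Esme beat Priya, Ivan, Asha. Of those, Ivan beat Soren.

Yes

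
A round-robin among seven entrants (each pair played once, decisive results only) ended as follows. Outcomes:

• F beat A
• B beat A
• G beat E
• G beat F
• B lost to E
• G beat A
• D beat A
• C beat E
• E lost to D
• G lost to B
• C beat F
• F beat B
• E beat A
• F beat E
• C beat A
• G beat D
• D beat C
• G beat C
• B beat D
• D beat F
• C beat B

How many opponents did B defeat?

B's results: beat A, D, G; lost to C, E, F.
That is 3 wins.

3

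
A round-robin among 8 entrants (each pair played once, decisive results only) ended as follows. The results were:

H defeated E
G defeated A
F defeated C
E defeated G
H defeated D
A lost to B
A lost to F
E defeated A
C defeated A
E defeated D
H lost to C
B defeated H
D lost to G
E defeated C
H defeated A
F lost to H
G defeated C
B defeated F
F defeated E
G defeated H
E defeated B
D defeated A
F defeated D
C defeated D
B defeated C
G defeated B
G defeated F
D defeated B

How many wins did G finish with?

6

G's results: beat A, B, C, D, F, H; lost to E.
That is 6 wins.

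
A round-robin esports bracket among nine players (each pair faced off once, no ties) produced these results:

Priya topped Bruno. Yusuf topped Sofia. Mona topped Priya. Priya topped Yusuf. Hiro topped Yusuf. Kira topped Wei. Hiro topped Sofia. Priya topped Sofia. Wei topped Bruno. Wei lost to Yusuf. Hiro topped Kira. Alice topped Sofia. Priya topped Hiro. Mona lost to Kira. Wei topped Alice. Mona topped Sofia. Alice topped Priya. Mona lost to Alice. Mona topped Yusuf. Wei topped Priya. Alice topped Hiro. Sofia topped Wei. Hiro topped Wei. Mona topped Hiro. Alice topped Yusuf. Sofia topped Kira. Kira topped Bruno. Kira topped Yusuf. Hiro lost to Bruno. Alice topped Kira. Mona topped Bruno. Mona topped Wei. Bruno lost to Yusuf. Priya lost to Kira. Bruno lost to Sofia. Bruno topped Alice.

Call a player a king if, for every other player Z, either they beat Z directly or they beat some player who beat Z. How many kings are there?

Wei reaches everyone (king).
Sofia reaches everyone (king).
Yusuf cannot reach Mona in two steps.
Alice reaches everyone (king).
Mona reaches everyone (king).
Hiro reaches everyone (king).
Priya cannot reach Mona in two steps.
Bruno reaches everyone (king).
Kira reaches everyone (king).
Kings: Wei, Sofia, Alice, Mona, Hiro, Bruno, Kira — 7.

7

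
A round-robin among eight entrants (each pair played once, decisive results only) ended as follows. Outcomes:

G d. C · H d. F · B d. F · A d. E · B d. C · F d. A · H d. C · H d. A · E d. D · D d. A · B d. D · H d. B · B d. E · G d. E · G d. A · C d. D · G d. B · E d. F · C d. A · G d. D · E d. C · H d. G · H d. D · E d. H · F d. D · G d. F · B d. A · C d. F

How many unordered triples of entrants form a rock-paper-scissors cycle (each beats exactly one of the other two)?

6

Win totals: A 1, B 5, C 3, D 1, E 4, F 2, G 6, H 6.
An entrant with w wins dominates both others in C(w,2) triples; summing gives 0 + 10 + 3 + 0 + 6 + 1 + 15 + 15 = 50 transitive triples.
Total triples C(8,3) = 56, so cyclic triples = 56 − 50 = 6.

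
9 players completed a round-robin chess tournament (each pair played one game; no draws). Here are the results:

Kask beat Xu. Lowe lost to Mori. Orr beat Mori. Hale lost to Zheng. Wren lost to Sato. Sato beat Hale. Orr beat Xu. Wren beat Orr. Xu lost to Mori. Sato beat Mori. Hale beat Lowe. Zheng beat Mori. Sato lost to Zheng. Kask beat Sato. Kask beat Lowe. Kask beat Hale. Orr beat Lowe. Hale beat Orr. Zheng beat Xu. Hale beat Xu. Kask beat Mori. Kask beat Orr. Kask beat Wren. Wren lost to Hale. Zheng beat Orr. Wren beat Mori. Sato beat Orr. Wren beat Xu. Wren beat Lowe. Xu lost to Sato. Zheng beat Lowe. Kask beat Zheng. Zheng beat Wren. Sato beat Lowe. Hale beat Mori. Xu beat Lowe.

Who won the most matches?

Win totals: Orr 3, Xu 1, Sato 6, Kask 8, Zheng 7, Lowe 0, Hale 5, Mori 2, Wren 4.
Kask leads with 8 wins (next highest: 7).

Kask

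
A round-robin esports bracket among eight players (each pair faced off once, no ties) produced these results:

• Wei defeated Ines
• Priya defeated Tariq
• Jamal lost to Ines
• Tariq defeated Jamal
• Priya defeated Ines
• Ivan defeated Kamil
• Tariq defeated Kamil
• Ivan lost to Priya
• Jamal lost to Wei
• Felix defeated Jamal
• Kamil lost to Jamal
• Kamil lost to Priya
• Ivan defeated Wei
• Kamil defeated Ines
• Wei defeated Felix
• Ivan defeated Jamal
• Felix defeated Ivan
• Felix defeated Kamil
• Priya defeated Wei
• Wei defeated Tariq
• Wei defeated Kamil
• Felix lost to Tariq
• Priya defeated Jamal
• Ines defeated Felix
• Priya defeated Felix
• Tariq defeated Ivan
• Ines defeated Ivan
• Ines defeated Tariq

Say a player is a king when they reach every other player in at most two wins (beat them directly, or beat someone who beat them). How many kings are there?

Ivan cannot reach Priya in two steps.
Priya reaches everyone (king).
Wei cannot reach Priya in two steps.
Jamal cannot reach Ivan, Priya, Wei, Tariq, Felix in two steps.
Tariq cannot reach Priya in two steps.
Ines cannot reach Priya in two steps.
Kamil cannot reach Priya, Wei in two steps.
Felix cannot reach Priya, Tariq in two steps.
Kings: Priya — 1.

1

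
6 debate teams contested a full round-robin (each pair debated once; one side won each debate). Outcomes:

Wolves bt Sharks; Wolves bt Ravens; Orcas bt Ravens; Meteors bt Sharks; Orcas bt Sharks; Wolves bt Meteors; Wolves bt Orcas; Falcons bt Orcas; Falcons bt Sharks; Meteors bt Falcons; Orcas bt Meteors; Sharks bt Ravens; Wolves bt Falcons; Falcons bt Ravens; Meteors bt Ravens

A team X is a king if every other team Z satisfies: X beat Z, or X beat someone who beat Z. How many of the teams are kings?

1

Falcons cannot reach Wolves in two steps.
Sharks cannot reach Falcons, Meteors, Wolves, Orcas in two steps.
Ravens cannot reach Falcons, Sharks, Meteors, Wolves, Orcas in two steps.
Meteors cannot reach Wolves in two steps.
Wolves reaches everyone (king).
Orcas cannot reach Wolves in two steps.
Kings: Wolves — 1.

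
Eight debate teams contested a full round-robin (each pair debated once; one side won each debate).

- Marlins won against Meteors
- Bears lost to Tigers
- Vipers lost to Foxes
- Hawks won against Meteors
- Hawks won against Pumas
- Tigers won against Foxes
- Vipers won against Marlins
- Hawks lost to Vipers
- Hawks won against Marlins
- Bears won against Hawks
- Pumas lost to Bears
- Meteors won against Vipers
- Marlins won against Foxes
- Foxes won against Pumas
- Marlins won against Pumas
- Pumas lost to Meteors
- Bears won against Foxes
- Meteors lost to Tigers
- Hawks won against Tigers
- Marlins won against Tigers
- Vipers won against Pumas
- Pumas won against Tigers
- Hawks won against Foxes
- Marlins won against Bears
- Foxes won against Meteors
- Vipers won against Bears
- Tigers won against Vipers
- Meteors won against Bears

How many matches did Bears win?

3

Bears' results: beat Foxes, Hawks, Pumas; lost to Vipers, Tigers, Meteors, Marlins.
That is 3 wins.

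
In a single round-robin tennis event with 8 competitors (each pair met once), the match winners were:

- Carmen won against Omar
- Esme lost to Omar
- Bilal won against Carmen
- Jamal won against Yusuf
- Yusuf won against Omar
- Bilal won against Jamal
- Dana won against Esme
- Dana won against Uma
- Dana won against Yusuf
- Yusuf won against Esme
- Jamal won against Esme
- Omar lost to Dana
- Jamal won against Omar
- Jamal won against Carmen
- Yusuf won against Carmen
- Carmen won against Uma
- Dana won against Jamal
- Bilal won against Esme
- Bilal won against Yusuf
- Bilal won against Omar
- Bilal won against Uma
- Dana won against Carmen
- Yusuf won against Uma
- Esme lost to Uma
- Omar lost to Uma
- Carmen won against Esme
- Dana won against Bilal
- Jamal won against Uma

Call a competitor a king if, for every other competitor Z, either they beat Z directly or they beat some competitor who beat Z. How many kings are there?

Esme cannot reach Yusuf, Uma, Bilal, Dana, Jamal, Carmen, Omar in two steps.
Yusuf cannot reach Bilal, Dana, Jamal in two steps.
Uma cannot reach Yusuf, Bilal, Dana, Jamal, Carmen in two steps.
Bilal cannot reach Dana in two steps.
Dana reaches everyone (king).
Jamal cannot reach Bilal, Dana in two steps.
Carmen cannot reach Yusuf, Bilal, Dana, Jamal in two steps.
Omar cannot reach Yusuf, Uma, Bilal, Dana, Jamal, Carmen in two steps.
Kings: Dana — 1.

1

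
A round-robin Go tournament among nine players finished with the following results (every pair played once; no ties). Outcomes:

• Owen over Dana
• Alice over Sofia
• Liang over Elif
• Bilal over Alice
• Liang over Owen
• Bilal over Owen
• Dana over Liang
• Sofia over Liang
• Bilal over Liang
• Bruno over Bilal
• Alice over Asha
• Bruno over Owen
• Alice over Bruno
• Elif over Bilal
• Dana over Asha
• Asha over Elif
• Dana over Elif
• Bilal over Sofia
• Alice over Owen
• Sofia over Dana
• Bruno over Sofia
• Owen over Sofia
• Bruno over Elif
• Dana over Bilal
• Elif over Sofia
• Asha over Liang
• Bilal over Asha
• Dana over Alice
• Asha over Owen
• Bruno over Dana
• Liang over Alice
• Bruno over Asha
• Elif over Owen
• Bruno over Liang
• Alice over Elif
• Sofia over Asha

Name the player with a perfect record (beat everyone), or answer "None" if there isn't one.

Highest win total is Bruno with 7 (out of 8 possible).
Bruno lost to Alice, so no player went undefeated.

None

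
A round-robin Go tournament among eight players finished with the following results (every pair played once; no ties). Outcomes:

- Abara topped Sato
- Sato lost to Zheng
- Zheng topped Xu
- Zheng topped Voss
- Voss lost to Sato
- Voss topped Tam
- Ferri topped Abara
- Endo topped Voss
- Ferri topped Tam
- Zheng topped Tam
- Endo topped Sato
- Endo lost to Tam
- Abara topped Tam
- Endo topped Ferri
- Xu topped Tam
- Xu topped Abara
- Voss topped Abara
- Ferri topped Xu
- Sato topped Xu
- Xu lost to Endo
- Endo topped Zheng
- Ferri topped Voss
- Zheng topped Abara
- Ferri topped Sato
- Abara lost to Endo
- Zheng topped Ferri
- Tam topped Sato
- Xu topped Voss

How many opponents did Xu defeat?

3

Xu's results: beat Tam, Voss, Abara; lost to Endo, Ferri, Zheng, Sato.
That is 3 wins.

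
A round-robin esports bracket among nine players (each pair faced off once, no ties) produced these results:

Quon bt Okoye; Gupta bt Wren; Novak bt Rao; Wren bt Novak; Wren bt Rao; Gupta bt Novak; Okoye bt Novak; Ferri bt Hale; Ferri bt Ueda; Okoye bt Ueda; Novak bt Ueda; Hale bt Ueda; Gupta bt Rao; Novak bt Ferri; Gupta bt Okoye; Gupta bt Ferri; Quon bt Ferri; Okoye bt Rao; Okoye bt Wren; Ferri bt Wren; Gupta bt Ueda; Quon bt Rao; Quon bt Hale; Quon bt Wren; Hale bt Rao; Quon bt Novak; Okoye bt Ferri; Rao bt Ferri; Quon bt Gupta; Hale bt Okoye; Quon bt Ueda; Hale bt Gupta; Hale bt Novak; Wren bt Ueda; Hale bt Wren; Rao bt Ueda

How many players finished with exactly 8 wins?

1

Win totals: Wren 3, Okoye 5, Gupta 6, Rao 2, Quon 8, Hale 6, Novak 3, Ferri 3, Ueda 0.
Exactly 8: Quon — 1 player.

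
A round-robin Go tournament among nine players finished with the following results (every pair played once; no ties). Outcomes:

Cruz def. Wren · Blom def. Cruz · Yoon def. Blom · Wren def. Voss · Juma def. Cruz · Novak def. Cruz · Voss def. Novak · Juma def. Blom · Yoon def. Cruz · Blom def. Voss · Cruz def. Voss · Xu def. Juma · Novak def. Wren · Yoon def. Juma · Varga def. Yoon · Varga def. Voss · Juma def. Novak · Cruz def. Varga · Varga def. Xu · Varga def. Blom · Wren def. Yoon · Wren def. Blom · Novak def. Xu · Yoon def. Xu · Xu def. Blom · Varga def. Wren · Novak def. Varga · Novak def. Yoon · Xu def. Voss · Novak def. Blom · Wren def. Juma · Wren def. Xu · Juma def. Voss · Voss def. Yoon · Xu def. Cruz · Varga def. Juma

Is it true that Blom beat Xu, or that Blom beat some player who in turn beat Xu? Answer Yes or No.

Blom did not beat Xu directly.
Blom beat Voss, Cruz, but each of them lost to Xu. No two-step path.

No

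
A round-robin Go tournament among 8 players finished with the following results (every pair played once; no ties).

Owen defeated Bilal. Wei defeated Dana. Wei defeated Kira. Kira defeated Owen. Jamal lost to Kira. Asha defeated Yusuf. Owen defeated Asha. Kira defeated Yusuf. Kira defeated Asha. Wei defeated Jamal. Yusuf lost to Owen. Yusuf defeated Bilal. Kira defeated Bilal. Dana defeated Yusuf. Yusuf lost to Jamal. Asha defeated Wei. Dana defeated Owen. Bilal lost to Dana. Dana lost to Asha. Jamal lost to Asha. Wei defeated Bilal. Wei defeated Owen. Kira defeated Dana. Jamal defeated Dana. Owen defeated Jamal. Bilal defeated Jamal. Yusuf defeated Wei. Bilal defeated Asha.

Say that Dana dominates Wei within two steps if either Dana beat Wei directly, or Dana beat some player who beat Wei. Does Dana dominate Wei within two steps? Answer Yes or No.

Dana did not beat Wei directly.
Dana beat Owen, Bilal, Yusuf. Of those, Yusuf beat Wei.

Yes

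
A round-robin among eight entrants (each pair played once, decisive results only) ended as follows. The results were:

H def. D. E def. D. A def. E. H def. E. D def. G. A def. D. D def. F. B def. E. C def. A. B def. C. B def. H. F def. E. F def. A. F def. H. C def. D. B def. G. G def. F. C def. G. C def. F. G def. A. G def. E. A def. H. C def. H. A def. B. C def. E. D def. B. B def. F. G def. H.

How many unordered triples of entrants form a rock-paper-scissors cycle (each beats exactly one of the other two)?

12

Win totals: A 4, B 5, C 6, D 3, E 1, F 3, G 4, H 2.
An entrant with w wins dominates both others in C(w,2) triples; summing gives 6 + 10 + 15 + 3 + 0 + 3 + 6 + 1 = 44 transitive triples.
Total triples C(8,3) = 56, so cyclic triples = 56 − 44 = 12.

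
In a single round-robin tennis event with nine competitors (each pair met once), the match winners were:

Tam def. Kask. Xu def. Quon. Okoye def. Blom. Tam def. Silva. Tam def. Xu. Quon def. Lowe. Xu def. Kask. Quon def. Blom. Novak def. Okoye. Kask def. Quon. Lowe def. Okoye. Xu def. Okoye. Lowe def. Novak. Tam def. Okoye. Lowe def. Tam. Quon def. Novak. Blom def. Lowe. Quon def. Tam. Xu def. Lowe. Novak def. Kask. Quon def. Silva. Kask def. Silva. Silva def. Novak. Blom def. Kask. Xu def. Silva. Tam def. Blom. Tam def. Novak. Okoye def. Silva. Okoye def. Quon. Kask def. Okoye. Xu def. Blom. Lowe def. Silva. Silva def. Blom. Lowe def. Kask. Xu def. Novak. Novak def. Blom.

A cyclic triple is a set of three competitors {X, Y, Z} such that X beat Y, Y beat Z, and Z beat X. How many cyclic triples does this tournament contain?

17

Win totals: Xu 7, Lowe 5, Silva 2, Tam 6, Kask 3, Novak 3, Quon 5, Okoye 3, Blom 2.
A competitor with w wins dominates both others in C(w,2) triples; summing gives 21 + 10 + 1 + 15 + 3 + 3 + 10 + 3 + 1 = 67 transitive triples.
Total triples C(9,3) = 84, so cyclic triples = 84 − 67 = 17.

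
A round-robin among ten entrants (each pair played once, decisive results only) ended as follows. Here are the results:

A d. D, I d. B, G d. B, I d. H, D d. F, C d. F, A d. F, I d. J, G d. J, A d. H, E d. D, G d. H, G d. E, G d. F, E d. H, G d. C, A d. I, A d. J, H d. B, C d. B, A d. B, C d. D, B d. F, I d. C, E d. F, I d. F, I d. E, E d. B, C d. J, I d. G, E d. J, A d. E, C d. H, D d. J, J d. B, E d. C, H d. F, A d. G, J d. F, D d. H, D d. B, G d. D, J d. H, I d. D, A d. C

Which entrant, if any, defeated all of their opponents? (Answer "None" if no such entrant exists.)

A has 9 wins out of 9 opponents — a perfect record.

A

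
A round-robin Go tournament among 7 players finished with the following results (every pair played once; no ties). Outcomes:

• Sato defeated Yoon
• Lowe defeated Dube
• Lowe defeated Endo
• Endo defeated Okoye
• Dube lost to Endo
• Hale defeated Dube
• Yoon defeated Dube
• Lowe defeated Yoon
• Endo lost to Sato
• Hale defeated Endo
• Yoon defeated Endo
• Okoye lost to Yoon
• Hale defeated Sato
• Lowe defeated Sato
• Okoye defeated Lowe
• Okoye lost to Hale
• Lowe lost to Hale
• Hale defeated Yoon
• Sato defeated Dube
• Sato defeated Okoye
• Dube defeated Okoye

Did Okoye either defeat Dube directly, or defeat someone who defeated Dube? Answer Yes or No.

Okoye did not beat Dube directly.
Okoye beat Lowe. Of those, Lowe beat Dube.

Yes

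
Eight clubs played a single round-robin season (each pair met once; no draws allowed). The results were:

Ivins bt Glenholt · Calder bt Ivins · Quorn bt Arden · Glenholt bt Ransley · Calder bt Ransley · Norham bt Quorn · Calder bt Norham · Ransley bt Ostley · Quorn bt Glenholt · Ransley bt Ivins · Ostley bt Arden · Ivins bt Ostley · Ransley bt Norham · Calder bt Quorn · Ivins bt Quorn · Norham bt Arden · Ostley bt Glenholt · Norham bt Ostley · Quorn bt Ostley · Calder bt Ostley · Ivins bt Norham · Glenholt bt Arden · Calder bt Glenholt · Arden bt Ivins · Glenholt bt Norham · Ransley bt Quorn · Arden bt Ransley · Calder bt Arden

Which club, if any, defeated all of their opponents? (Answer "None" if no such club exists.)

Calder

Calder has 7 wins out of 7 opponents — a perfect record.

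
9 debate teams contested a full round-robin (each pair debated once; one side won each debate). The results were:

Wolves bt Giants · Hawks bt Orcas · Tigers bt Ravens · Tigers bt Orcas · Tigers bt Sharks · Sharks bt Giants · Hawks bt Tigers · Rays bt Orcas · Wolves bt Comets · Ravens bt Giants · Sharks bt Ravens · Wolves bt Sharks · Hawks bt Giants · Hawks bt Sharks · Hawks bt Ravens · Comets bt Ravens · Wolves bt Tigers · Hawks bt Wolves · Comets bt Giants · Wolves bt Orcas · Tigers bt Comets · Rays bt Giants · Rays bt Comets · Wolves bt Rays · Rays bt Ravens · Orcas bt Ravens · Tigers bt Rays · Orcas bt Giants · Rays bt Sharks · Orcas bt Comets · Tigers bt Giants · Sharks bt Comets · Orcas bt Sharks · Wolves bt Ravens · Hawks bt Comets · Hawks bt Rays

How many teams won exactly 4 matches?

1

Win totals: Tigers 6, Giants 0, Rays 5, Orcas 4, Hawks 8, Wolves 7, Comets 2, Ravens 1, Sharks 3.
Exactly 4: Orcas — 1 team.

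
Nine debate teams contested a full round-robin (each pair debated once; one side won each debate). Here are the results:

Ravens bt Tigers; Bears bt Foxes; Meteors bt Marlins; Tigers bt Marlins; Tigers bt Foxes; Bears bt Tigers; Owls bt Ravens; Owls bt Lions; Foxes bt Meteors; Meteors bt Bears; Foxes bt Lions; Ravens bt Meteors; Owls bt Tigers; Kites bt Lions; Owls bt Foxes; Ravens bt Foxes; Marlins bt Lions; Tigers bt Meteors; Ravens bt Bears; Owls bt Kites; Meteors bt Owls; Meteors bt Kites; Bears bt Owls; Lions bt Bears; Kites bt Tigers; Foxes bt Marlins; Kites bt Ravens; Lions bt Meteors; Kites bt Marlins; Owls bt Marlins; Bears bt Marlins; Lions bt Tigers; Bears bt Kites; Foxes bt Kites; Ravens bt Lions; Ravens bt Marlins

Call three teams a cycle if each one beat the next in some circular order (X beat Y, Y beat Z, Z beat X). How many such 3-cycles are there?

20

Win totals: Marlins 1, Meteors 4, Tigers 3, Kites 4, Owls 6, Bears 5, Lions 3, Foxes 4, Ravens 6.
A team with w wins dominates both others in C(w,2) triples; summing gives 0 + 6 + 3 + 6 + 15 + 10 + 3 + 6 + 15 = 64 transitive triples.
Total triples C(9,3) = 84, so cyclic triples = 84 − 64 = 20.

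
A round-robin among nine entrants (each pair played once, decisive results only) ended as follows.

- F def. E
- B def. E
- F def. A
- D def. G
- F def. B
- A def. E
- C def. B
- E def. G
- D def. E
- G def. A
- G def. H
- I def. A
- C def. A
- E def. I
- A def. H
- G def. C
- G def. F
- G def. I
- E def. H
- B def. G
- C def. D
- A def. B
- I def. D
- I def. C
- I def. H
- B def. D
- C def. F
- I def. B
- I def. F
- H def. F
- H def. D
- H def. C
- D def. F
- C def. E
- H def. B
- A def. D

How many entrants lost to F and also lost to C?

F beat: A, B, E.
C beat: A, B, D, E, F.
Both beat: A, B, E — 3.

3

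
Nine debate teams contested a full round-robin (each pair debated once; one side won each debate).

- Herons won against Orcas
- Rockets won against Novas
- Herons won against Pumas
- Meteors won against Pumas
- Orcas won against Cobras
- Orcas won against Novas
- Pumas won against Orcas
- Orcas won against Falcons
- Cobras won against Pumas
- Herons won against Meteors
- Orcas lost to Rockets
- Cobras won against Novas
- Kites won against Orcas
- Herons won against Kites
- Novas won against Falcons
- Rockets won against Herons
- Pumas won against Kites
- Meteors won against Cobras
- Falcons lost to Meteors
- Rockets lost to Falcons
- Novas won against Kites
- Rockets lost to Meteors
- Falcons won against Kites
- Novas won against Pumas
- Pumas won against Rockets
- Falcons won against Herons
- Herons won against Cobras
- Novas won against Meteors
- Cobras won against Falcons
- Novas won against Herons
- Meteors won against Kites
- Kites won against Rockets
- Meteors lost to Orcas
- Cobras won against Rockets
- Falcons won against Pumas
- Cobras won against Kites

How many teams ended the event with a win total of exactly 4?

Win totals: Pumas 3, Falcons 4, Kites 2, Rockets 3, Herons 5, Meteors 5, Novas 5, Cobras 5, Orcas 4.
Exactly 4: Falcons, Orcas — 2 teams.

2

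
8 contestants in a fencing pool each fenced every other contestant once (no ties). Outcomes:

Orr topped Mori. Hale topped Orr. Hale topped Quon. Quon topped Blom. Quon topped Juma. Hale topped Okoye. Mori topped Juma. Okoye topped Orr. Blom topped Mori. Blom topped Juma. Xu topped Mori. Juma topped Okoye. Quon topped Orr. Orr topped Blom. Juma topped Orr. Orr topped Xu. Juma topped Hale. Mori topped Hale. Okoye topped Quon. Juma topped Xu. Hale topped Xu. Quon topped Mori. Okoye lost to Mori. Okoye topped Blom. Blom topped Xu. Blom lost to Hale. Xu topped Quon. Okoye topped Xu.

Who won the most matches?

Hale

Win totals: Juma 4, Orr 3, Mori 3, Quon 4, Xu 2, Hale 5, Blom 3, Okoye 4.
Hale leads with 5 wins (next highest: 4).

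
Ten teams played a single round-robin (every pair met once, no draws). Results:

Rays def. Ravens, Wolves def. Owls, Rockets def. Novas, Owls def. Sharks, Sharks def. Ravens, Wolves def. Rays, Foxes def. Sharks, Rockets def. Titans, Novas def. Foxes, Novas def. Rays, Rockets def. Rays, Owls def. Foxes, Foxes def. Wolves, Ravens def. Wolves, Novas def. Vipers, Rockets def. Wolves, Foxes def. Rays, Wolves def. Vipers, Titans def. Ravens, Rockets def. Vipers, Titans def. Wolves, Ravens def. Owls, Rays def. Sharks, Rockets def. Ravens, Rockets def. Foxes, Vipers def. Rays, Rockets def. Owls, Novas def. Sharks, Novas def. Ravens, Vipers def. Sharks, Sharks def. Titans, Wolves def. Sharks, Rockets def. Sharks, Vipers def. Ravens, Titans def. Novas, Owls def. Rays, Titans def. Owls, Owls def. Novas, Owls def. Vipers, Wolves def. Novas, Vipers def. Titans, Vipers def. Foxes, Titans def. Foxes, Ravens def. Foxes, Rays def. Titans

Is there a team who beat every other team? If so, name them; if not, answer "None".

Rockets

Rockets has 9 wins out of 9 opponents — a perfect record.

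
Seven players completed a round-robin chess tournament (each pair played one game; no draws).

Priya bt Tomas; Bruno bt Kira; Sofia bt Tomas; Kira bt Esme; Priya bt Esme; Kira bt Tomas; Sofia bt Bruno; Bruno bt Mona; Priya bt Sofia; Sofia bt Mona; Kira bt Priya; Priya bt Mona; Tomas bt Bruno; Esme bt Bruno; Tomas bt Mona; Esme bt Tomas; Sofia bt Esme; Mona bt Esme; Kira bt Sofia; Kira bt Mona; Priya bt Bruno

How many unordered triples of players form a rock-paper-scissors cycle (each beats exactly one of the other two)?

Win totals: Kira 5, Tomas 2, Sofia 4, Bruno 2, Mona 1, Esme 2, Priya 5.
A player with w wins dominates both others in C(w,2) triples; summing gives 10 + 1 + 6 + 1 + 0 + 1 + 10 = 29 transitive triples.
Total triples C(7,3) = 35, so cyclic triples = 35 − 29 = 6.

6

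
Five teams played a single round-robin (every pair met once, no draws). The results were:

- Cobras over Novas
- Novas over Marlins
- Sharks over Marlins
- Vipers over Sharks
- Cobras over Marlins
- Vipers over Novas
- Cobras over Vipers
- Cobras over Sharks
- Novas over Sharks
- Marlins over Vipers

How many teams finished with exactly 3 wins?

0

Win totals: Vipers 2, Sharks 1, Novas 2, Marlins 1, Cobras 4.
No team has exactly 3 wins.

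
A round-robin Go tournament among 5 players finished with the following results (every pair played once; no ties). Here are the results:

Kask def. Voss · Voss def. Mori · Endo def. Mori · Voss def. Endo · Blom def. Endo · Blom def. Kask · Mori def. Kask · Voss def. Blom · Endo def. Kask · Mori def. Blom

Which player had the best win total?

Win totals: Blom 2, Kask 1, Endo 2, Mori 2, Voss 3.
Voss leads with 3 wins (next highest: 2).

Voss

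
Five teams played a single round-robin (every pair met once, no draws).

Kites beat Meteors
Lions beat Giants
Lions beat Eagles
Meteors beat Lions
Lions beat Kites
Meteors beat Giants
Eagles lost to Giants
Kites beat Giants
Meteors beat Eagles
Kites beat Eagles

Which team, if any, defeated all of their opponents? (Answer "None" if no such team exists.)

None

Highest win total is Meteors with 3 (out of 4 possible).
Meteors lost to Kites, so no team went undefeated.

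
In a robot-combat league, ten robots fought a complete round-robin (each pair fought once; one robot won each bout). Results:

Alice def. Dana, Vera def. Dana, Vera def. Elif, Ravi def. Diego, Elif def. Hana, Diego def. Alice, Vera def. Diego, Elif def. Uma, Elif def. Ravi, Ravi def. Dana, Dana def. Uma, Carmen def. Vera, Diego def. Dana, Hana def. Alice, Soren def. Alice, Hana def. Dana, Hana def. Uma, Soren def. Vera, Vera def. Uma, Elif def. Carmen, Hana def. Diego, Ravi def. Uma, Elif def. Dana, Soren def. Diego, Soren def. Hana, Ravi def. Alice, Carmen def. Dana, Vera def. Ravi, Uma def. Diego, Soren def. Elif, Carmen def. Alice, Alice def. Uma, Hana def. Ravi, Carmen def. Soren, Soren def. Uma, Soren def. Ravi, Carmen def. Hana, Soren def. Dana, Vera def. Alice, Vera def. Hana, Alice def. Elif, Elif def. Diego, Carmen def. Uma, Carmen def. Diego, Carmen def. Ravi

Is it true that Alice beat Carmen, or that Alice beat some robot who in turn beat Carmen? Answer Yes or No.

Yes

Alice did not beat Carmen directly.
Alice beat Elif, Dana, Uma. Of those, Elif beat Carmen.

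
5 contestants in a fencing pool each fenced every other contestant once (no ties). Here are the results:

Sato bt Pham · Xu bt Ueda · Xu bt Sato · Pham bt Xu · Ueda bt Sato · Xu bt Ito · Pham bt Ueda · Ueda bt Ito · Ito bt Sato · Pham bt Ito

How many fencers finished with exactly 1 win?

2

Win totals: Xu 3, Ueda 2, Pham 3, Ito 1, Sato 1.
Exactly 1: Ito, Sato — 2 fencers.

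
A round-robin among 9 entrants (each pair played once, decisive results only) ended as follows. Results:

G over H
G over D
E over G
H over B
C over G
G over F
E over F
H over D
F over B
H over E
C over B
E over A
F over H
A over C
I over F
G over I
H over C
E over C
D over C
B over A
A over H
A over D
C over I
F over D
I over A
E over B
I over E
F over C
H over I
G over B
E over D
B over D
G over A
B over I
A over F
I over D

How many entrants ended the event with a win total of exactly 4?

Win totals: A 4, B 3, C 3, D 1, E 6, F 4, G 6, H 5, I 4.
Exactly 4: A, F, I — 3 entrants.

3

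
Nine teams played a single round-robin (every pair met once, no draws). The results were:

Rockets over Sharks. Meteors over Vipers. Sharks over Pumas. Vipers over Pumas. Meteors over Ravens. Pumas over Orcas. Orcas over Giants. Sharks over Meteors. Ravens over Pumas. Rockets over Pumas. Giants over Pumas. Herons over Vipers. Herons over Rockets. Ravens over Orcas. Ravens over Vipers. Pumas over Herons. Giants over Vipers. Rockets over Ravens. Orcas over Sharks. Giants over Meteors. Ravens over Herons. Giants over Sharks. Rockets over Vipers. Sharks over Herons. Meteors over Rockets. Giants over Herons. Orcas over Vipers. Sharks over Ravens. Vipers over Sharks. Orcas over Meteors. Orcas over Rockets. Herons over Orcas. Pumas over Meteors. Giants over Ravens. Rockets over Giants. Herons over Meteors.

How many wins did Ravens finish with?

4

Ravens' results: beat Vipers, Orcas, Herons, Pumas; lost to Sharks, Giants, Rockets, Meteors.
That is 4 wins.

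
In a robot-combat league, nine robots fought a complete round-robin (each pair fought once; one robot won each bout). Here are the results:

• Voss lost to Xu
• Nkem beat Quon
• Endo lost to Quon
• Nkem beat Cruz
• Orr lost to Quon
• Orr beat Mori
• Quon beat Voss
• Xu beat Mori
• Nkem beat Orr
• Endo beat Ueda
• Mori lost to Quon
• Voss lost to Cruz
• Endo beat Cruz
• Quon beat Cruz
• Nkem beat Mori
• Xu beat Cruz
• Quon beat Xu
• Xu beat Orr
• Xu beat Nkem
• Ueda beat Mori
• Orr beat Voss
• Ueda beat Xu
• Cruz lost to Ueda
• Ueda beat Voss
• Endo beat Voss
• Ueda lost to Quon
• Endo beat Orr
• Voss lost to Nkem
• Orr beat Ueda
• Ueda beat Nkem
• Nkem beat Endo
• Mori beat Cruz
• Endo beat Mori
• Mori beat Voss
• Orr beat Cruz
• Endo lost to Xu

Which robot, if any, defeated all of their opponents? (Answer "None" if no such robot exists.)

None

Highest win total is Quon with 7 (out of 8 possible).
Quon lost to Nkem, so no robot went undefeated.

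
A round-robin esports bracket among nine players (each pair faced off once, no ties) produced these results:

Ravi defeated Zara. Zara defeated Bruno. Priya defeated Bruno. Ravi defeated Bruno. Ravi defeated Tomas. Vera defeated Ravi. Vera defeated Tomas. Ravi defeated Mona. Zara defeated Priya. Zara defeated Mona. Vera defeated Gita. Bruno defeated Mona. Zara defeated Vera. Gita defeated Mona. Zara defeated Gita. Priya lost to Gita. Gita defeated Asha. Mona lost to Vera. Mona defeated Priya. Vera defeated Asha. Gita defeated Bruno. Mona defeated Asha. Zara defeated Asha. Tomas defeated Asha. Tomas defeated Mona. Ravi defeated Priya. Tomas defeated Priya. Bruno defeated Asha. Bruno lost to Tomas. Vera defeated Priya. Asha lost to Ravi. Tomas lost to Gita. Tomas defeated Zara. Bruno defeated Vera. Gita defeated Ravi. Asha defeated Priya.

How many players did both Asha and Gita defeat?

1

Asha beat: Priya.
Gita beat: Tomas, Ravi, Mona, Asha, Priya, Bruno.
Both beat: Priya — 1.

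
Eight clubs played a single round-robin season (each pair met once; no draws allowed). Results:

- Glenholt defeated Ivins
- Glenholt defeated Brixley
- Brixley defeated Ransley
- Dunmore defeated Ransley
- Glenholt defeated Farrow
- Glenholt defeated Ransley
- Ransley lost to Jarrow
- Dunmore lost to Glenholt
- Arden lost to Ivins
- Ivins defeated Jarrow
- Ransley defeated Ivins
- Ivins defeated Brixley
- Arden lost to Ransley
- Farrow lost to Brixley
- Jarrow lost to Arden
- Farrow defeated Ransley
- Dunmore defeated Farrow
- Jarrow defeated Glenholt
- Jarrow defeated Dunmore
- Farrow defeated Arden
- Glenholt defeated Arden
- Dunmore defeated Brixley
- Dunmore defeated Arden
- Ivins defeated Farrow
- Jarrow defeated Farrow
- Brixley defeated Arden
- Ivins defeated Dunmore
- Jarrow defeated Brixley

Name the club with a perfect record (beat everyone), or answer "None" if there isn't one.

None

Highest win total is Glenholt with 6 (out of 7 possible).
Glenholt lost to Jarrow, so no club went undefeated.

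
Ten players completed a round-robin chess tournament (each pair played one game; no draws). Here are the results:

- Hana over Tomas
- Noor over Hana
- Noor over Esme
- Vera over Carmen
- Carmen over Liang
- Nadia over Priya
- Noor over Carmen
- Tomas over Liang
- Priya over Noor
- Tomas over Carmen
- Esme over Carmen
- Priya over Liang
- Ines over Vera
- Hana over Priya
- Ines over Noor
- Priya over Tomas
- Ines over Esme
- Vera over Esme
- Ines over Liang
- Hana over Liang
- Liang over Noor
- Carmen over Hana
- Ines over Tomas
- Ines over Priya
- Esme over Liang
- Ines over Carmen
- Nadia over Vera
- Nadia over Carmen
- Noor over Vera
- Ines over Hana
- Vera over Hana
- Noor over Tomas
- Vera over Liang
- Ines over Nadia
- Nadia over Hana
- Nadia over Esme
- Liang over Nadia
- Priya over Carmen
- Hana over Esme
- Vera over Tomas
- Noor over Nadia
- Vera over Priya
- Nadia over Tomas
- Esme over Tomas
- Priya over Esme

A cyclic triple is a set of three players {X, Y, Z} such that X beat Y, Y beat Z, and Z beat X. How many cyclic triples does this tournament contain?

Win totals: Esme 3, Priya 5, Carmen 2, Tomas 2, Nadia 6, Ines 9, Hana 4, Vera 6, Liang 2, Noor 6.
A player with w wins dominates both others in C(w,2) triples; summing gives 3 + 10 + 1 + 1 + 15 + 36 + 6 + 15 + 1 + 15 = 103 transitive triples.
Total triples C(10,3) = 120, so cyclic triples = 120 − 103 = 17.

17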